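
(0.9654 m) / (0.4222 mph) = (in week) 8.457e-06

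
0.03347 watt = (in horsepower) 4.488e-05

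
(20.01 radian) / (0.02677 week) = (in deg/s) 0.07081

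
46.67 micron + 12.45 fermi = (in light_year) 4.933e-21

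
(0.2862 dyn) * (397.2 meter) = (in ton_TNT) 2.717e-13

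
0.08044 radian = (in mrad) 80.44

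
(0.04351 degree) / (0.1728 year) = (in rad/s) 1.394e-10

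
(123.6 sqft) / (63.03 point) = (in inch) 2.033e+04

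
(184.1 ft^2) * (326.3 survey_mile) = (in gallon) 2.373e+09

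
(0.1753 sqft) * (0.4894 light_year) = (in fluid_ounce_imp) 2.654e+18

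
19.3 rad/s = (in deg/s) 1106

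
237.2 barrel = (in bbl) 237.2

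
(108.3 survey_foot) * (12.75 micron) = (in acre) 1.04e-07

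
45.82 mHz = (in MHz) 4.582e-08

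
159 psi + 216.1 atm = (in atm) 226.9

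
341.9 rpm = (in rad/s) 35.8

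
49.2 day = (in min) 7.085e+04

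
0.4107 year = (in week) 21.42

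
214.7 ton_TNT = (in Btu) 8.514e+08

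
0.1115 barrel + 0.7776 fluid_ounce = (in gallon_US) 4.689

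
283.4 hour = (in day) 11.81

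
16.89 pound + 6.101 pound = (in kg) 10.43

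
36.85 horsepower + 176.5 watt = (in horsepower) 37.09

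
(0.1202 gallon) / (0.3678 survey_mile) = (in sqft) 8.274e-06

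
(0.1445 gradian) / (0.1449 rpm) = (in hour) 4.155e-05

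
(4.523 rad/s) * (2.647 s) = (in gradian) 762.2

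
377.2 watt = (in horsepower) 0.5058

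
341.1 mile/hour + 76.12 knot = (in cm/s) 1.916e+04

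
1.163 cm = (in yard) 0.01272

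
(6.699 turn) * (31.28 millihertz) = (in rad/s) 1.317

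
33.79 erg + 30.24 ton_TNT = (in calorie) 3.024e+10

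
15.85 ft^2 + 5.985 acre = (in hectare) 2.422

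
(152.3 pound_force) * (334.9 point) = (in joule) 80.04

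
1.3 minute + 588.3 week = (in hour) 9.883e+04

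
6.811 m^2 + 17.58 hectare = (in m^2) 1.758e+05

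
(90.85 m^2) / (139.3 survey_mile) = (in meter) 0.0004053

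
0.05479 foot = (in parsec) 5.412e-19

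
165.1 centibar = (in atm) 1.629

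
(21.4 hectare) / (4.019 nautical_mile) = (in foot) 94.33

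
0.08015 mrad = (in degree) 0.004592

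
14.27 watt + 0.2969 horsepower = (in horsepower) 0.316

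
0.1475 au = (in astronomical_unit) 0.1475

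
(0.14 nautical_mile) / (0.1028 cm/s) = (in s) 2.522e+05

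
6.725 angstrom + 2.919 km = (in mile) 1.814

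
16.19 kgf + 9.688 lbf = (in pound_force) 45.38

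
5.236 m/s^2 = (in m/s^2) 5.236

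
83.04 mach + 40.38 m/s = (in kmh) 1.019e+05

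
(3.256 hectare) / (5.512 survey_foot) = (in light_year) 2.048e-12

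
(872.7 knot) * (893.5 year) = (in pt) 3.586e+16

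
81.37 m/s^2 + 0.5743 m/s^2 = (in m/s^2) 81.94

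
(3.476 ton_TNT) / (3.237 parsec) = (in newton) 1.456e-07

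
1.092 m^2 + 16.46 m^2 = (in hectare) 0.001755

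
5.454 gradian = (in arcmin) 294.5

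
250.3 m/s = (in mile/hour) 559.9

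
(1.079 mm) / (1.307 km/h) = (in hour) 8.256e-07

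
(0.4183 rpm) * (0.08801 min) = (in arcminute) 795.2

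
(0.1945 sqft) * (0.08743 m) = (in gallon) 0.4173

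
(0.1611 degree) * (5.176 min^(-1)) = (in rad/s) 0.0002426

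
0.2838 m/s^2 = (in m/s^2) 0.2838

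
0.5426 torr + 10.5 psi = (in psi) 10.51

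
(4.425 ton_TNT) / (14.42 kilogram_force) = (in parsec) 4.243e-09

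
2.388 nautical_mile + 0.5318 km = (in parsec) 1.606e-13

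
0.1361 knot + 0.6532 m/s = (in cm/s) 72.32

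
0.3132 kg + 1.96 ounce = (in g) 368.8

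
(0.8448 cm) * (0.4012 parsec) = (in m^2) 1.046e+14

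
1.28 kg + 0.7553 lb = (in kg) 1.623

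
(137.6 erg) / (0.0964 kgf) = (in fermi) 1.456e+10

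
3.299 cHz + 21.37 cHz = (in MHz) 2.467e-07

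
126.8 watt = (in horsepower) 0.17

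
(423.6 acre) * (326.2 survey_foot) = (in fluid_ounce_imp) 5.999e+12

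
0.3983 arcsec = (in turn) 3.073e-07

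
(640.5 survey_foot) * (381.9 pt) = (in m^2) 26.3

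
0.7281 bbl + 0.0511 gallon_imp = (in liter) 116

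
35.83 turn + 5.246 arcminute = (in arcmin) 7.739e+05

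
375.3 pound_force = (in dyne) 1.669e+08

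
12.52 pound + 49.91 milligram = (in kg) 5.679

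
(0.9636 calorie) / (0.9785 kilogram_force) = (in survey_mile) 0.0002611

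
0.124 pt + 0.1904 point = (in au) 7.414e-16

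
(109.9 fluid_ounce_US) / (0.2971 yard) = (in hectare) 1.196e-06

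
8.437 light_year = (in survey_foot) 2.619e+17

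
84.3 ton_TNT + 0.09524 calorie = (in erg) 3.527e+18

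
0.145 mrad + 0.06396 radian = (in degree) 3.673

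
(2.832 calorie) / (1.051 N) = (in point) 3.196e+04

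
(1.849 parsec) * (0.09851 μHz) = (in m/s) 5.62e+09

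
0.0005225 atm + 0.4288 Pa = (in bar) 0.0005337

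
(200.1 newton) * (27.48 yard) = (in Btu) 4.766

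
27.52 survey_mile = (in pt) 1.255e+08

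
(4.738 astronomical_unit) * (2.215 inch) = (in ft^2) 4.292e+11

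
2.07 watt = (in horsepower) 0.002776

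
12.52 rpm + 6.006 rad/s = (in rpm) 69.87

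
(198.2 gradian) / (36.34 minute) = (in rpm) 0.01364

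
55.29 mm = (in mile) 3.436e-05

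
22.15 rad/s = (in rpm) 211.5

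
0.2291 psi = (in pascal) 1580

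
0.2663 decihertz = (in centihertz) 2.663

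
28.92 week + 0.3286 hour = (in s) 1.749e+07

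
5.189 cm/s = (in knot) 0.1009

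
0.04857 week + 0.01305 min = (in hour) 8.16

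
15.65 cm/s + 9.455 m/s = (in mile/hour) 21.5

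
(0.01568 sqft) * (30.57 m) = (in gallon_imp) 9.796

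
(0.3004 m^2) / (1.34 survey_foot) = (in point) 2085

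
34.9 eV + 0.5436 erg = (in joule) 5.436e-08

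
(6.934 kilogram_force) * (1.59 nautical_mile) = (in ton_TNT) 4.786e-05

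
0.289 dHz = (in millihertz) 28.9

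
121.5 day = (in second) 1.05e+07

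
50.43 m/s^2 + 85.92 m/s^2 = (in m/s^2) 136.3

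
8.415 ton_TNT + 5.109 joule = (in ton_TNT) 8.415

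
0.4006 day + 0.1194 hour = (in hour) 9.734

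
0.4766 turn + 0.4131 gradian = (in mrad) 3001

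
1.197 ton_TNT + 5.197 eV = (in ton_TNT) 1.197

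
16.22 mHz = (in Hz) 0.01622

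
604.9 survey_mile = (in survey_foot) 3.194e+06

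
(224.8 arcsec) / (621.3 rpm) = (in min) 2.792e-07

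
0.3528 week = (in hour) 59.27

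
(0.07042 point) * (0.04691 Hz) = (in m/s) 1.165e-06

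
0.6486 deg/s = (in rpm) 0.1081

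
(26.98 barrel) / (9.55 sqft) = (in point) 1.37e+04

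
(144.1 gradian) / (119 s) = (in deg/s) 1.09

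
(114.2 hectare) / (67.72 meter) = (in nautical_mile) 9.106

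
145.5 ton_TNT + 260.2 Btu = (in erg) 6.088e+18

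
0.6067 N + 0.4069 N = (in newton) 1.014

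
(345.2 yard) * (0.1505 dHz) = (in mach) 0.01395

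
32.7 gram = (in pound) 0.07209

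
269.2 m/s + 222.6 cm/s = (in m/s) 271.4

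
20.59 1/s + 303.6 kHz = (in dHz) 3.036e+06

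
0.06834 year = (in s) 2.155e+06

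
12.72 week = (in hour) 2137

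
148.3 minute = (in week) 0.01471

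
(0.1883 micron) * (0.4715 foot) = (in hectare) 2.706e-12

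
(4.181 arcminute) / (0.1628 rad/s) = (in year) 2.369e-10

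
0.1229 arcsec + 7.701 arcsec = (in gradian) 0.002415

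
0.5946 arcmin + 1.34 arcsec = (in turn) 2.856e-05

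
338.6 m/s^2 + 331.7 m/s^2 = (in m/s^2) 670.3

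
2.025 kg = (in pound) 4.464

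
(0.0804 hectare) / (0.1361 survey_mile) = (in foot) 12.04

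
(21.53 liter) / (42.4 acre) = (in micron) 0.1255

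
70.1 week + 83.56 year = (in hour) 7.438e+05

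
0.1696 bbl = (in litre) 26.96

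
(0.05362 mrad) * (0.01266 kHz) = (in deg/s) 0.03889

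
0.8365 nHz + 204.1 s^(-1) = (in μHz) 2.041e+08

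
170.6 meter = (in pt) 4.836e+05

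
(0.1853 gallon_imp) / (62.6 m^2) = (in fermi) 1.346e+10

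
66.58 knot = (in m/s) 34.25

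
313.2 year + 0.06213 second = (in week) 1.633e+04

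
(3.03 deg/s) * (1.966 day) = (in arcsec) 1.853e+09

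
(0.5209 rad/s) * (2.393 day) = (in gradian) 6.856e+06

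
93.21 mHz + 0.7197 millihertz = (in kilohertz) 9.393e-05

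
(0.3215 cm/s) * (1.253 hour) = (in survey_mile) 0.009011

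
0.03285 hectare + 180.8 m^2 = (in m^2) 509.3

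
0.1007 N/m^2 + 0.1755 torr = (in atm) 0.0002319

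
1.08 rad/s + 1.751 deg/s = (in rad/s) 1.111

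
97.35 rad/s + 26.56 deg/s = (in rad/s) 97.81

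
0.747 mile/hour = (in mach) 0.0009807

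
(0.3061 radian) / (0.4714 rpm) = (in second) 6.201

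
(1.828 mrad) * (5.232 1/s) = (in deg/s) 0.548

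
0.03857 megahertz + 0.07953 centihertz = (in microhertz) 3.857e+10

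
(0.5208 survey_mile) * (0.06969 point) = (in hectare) 2.061e-06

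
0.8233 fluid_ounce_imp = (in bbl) 0.0001471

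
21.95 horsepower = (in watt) 1.637e+04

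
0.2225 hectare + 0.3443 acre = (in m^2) 3618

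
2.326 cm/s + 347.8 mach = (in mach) 347.8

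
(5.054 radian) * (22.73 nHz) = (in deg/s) 6.582e-06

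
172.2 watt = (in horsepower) 0.2309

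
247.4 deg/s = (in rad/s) 4.318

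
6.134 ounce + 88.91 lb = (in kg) 40.5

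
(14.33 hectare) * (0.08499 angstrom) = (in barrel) 7.66e-06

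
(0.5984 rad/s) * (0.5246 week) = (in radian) 1.899e+05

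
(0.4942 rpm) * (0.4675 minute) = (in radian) 1.452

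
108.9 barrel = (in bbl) 108.9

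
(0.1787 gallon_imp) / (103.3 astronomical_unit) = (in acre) 1.299e-20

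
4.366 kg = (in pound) 9.625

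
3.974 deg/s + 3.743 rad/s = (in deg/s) 218.4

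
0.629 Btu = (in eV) 4.142e+21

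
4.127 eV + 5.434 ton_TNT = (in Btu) 2.155e+07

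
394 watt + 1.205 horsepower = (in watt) 1293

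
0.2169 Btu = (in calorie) 54.69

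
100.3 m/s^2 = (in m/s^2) 100.3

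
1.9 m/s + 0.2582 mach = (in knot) 174.6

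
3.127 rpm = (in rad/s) 0.3275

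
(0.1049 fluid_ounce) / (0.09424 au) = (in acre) 5.438e-20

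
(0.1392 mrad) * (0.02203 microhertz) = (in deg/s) 1.757e-10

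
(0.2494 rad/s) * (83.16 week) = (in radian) 1.254e+07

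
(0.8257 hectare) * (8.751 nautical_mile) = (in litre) 1.338e+11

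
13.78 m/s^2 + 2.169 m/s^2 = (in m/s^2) 15.95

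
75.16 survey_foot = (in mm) 2.291e+04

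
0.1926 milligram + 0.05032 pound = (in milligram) 2.282e+04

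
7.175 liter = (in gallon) 1.895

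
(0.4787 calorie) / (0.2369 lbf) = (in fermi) 1.901e+15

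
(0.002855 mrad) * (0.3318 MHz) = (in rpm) 9.046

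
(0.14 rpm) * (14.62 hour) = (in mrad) 7.716e+05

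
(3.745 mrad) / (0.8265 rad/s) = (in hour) 1.259e-06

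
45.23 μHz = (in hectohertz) 4.523e-07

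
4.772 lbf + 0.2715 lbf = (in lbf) 5.043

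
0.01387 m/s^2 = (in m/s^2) 0.01387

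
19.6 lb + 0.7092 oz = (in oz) 314.3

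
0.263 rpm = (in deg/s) 1.578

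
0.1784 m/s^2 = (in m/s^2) 0.1784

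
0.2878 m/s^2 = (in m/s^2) 0.2878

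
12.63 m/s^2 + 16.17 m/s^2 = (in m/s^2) 28.8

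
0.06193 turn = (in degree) 22.29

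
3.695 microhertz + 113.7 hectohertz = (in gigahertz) 1.137e-05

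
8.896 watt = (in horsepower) 0.01193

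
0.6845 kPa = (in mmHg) 5.134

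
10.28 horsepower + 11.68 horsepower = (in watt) 1.638e+04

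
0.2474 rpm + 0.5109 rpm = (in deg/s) 4.55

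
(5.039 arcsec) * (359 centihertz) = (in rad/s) 8.77e-05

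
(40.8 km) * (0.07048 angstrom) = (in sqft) 3.095e-06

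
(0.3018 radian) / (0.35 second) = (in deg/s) 49.41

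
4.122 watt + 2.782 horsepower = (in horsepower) 2.788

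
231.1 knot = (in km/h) 428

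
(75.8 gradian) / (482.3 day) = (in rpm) 2.729e-07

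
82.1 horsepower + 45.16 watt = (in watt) 6.127e+04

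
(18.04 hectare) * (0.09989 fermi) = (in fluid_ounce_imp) 6.342e-07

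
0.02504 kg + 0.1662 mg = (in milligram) 2.504e+04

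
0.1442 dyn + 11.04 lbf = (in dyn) 4.911e+06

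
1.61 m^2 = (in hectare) 0.000161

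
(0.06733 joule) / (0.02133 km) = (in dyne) 315.7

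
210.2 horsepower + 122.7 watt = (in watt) 1.569e+05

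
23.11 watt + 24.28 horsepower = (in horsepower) 24.31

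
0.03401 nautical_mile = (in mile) 0.03914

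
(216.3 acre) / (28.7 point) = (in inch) 3.404e+09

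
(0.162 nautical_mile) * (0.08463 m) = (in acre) 0.006274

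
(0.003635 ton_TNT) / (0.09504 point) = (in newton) 4.536e+11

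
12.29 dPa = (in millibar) 0.01229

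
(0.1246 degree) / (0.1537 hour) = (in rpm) 3.753e-05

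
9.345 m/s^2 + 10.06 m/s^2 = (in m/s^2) 19.41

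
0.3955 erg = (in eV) 2.469e+11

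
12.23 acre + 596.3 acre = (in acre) 608.5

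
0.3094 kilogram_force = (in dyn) 3.034e+05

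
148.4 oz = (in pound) 9.275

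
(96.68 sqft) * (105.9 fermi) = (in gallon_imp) 2.092e-10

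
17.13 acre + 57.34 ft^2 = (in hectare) 6.933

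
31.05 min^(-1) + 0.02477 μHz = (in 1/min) 31.05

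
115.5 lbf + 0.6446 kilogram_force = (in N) 520.1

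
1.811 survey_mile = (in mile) 1.811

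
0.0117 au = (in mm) 1.75e+12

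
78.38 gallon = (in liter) 296.7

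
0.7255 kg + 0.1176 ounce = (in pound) 1.607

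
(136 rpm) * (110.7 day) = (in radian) 1.362e+08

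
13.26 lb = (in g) 6015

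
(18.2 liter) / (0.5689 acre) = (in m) 7.905e-06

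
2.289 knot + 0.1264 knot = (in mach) 0.003649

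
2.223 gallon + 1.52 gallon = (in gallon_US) 3.743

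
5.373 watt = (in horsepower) 0.007205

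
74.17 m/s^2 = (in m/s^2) 74.17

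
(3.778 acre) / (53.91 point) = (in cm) 8.039e+07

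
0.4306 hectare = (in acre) 1.064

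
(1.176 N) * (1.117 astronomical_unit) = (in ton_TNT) 46.97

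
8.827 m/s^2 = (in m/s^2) 8.827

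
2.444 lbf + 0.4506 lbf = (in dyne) 1.288e+06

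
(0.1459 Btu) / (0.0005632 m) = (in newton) 2.733e+05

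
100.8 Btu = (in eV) 6.638e+23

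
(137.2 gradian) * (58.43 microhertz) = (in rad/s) 0.0001259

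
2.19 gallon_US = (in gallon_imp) 1.824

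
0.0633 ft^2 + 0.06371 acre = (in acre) 0.06371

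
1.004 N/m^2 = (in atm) 9.909e-06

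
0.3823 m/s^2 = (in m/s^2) 0.3823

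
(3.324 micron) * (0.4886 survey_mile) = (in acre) 6.459e-07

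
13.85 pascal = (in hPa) 0.1385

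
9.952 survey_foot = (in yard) 3.317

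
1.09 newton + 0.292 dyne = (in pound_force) 0.245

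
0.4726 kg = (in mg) 4.726e+05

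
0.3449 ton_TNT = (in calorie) 3.449e+08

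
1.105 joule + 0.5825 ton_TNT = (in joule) 2.437e+09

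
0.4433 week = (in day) 3.103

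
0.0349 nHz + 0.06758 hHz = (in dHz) 67.58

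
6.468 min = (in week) 0.0006417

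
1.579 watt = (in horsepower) 0.002117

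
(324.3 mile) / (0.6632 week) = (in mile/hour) 2.911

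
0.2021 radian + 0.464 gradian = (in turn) 0.03333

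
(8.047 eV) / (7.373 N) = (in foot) 5.737e-19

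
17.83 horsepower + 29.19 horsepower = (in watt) 3.506e+04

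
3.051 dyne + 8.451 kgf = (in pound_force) 18.63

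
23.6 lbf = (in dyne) 1.05e+07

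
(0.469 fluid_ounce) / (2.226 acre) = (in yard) 1.684e-09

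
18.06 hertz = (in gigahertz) 1.806e-08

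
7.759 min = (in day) 0.005388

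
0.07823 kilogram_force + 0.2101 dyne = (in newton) 0.7672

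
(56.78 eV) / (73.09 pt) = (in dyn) 3.528e-11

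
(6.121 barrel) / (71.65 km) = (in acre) 3.356e-09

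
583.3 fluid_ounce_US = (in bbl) 0.1085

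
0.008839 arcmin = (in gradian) 0.0001637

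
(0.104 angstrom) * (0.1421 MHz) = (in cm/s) 0.0001478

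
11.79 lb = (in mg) 5.348e+06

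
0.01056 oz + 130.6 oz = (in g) 3703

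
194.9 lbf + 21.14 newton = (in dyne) 8.881e+07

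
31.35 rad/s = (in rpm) 299.4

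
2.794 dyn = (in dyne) 2.794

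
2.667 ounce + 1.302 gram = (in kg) 0.07691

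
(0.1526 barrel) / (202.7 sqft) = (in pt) 3.652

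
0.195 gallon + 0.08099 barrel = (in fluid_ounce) 460.4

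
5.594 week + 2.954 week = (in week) 8.548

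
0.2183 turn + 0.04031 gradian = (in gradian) 87.36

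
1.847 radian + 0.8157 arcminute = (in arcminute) 6350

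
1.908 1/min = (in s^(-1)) 0.0318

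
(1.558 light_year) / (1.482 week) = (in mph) 3.679e+10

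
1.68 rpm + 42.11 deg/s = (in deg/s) 52.19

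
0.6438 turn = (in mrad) 4045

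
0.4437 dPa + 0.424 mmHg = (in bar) 0.0005657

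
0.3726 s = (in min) 0.00621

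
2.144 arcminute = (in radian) 0.0006237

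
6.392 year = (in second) 2.016e+08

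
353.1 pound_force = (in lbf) 353.1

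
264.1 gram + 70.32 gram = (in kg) 0.3344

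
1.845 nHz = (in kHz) 1.845e-12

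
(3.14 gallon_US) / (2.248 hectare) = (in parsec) 1.714e-23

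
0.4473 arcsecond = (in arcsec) 0.4473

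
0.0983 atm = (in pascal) 9960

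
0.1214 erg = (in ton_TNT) 2.902e-18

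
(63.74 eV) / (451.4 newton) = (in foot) 7.422e-20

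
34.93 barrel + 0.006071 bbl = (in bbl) 34.94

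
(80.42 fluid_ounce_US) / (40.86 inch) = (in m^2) 0.002292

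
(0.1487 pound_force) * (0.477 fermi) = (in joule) 3.155e-16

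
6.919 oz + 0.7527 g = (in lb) 0.4341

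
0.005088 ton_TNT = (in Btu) 2.018e+04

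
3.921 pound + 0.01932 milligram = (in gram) 1779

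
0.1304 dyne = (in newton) 1.304e-06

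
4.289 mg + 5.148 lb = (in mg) 2.335e+06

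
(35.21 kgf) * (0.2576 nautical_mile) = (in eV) 1.028e+24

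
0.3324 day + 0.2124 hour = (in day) 0.3412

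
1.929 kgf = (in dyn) 1.892e+06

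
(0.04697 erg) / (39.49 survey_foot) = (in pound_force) 8.773e-11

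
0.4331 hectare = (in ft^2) 4.662e+04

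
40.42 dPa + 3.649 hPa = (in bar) 0.003689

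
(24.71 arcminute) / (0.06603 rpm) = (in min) 0.01733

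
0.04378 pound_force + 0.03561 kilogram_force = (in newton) 0.544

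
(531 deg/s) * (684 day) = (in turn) 8.717e+07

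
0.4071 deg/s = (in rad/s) 0.007105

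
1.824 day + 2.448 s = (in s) 1.576e+05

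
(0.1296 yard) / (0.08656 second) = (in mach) 0.004021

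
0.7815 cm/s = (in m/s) 0.007815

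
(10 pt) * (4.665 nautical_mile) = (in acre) 0.007531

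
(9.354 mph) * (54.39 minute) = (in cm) 1.365e+06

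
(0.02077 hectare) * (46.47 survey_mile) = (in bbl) 9.77e+07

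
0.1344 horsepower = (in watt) 100.2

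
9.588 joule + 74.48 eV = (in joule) 9.588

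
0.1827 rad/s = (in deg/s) 10.47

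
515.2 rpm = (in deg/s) 3091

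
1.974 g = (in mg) 1974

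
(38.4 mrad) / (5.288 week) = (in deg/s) 6.879e-07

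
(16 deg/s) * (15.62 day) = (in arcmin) 1.296e+09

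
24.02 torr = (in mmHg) 24.02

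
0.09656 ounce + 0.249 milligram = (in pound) 0.006036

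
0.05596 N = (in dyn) 5596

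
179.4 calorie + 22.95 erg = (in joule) 750.6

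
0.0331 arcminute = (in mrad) 0.009628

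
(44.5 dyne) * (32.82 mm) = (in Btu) 1.384e-08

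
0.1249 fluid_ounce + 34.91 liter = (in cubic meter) 0.03491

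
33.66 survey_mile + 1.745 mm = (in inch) 2.133e+06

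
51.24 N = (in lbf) 11.52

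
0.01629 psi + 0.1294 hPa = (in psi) 0.01817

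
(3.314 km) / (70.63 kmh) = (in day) 0.001955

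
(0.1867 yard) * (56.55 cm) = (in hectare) 9.654e-06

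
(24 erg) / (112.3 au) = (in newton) 1.429e-19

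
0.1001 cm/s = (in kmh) 0.003604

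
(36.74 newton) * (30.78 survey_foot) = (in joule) 344.7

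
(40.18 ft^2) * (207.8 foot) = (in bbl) 1487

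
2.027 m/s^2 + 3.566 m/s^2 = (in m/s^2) 5.593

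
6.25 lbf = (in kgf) 2.835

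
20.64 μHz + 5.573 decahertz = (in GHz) 5.573e-08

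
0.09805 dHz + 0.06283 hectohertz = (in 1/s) 6.293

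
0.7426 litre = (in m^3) 0.0007426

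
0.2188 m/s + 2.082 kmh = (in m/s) 0.7971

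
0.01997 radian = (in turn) 0.003178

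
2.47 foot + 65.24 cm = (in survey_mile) 0.0008732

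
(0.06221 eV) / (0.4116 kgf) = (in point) 7e-18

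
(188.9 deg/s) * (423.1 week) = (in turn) 1.343e+08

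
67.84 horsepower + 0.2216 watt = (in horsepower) 67.84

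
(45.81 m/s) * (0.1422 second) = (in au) 4.354e-11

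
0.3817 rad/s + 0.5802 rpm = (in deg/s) 25.35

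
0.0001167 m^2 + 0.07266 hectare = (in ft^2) 7821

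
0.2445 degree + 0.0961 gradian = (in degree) 0.331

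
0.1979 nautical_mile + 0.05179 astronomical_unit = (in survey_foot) 2.542e+10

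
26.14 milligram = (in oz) 0.0009221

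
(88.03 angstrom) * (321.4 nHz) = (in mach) 8.309e-18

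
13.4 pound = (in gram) 6078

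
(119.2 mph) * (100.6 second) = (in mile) 3.331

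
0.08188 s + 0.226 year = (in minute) 1.188e+05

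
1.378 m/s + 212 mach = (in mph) 1.615e+05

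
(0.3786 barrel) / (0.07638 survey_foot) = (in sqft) 27.83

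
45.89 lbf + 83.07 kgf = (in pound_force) 229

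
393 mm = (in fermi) 3.93e+14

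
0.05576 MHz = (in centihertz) 5.576e+06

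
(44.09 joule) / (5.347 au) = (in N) 5.512e-11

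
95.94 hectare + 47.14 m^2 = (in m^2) 9.594e+05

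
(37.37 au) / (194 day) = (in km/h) 1.201e+06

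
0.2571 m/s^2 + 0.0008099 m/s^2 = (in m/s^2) 0.2579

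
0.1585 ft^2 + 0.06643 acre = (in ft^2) 2894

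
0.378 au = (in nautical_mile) 3.053e+07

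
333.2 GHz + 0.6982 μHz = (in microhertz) 3.332e+17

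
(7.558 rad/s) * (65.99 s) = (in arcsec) 1.029e+08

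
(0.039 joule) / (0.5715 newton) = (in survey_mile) 4.24e-05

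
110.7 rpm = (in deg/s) 664.2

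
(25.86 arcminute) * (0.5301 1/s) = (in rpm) 0.03808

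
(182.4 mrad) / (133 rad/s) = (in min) 2.286e-05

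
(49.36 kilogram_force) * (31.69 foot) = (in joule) 4676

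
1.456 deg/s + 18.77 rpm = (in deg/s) 114.1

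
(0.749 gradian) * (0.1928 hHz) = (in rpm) 2.166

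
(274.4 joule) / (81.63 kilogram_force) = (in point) 971.7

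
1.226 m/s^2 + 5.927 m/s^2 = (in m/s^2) 7.153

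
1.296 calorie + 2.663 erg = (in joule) 5.422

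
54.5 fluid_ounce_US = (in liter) 1.612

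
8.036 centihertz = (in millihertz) 80.36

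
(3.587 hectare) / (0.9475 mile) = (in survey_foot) 77.18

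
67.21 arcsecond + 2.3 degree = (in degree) 2.319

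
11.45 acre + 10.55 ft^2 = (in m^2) 4.634e+04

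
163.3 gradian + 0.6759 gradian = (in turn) 0.4099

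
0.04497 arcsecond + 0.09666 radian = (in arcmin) 332.3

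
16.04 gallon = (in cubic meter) 0.06072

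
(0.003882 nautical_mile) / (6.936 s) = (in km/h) 3.732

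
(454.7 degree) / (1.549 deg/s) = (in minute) 4.892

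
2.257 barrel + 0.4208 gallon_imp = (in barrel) 2.269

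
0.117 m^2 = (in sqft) 1.259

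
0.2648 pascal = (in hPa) 0.002648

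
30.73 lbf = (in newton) 136.7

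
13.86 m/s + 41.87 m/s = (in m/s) 55.73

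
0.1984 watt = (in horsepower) 0.0002661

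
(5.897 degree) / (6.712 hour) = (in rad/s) 4.259e-06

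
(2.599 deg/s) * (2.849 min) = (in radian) 7.754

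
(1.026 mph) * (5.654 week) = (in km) 1568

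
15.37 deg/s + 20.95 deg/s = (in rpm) 6.053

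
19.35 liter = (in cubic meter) 0.01935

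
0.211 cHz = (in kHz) 2.11e-06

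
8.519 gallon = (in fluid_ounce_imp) 1135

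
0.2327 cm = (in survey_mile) 1.446e-06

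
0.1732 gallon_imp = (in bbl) 0.004952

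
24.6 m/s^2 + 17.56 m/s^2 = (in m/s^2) 42.16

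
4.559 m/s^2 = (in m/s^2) 4.559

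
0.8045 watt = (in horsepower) 0.001079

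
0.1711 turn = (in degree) 61.6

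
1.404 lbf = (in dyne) 6.245e+05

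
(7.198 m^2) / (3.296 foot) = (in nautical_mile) 0.003869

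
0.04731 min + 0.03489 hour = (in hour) 0.03568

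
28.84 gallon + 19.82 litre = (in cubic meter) 0.129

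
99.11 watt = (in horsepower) 0.1329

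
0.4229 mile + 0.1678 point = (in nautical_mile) 0.3675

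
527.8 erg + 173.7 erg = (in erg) 701.5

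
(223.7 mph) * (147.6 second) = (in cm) 1.476e+06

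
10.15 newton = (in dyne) 1.015e+06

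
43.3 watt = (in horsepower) 0.05807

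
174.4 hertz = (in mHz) 1.744e+05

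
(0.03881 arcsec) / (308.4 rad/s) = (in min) 1.017e-11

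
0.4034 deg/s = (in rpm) 0.06723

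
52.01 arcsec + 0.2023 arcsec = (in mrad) 0.2531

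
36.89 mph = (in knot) 32.06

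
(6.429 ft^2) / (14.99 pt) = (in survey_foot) 370.6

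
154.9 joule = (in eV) 9.668e+20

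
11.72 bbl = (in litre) 1863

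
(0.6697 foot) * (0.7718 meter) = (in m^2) 0.1575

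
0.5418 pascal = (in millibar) 0.005418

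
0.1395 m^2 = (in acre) 3.447e-05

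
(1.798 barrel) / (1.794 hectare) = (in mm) 0.01593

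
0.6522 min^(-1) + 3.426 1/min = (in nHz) 6.797e+07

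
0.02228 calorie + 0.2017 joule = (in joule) 0.2949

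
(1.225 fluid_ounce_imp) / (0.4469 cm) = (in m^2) 0.007788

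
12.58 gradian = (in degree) 11.32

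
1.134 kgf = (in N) 11.12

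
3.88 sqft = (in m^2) 0.3605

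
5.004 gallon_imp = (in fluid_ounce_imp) 800.6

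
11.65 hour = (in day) 0.4854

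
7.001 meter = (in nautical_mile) 0.00378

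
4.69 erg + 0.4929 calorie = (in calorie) 0.4929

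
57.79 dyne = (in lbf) 0.0001299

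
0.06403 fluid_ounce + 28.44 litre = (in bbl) 0.1789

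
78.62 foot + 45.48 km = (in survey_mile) 28.27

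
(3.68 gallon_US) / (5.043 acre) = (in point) 0.001935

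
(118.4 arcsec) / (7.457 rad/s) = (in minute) 1.283e-06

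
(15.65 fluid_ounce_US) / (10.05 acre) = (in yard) 1.245e-08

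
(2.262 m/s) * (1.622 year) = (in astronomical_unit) 0.0007734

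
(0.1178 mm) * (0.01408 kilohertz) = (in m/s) 0.001659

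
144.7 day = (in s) 1.25e+07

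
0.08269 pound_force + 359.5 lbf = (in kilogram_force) 163.1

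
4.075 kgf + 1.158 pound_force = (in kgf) 4.6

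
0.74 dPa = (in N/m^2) 0.074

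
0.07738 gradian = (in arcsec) 250.7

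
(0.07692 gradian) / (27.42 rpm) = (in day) 4.87e-09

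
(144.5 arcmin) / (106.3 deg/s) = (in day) 2.622e-07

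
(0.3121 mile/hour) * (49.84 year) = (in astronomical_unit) 0.001466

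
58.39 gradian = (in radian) 0.9172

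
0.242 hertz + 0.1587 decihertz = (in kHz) 0.0002579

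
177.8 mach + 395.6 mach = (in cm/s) 1.952e+07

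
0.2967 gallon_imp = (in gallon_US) 0.3563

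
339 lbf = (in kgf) 153.8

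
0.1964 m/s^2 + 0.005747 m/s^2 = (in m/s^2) 0.2021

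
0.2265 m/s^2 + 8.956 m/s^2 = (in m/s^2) 9.182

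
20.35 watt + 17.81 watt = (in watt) 38.16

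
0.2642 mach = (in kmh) 323.9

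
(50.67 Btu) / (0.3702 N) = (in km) 144.4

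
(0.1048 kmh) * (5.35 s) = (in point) 441.5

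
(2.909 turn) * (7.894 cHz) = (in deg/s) 82.67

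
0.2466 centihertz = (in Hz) 0.002466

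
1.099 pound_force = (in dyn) 4.889e+05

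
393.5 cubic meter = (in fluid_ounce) 1.331e+07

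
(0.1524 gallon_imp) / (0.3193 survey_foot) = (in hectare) 7.119e-07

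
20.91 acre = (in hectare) 8.462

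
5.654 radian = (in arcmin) 1.944e+04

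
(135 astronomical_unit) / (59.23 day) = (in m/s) 3.946e+06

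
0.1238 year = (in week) 6.455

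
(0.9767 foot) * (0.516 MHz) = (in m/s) 1.536e+05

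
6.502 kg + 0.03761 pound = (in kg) 6.519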